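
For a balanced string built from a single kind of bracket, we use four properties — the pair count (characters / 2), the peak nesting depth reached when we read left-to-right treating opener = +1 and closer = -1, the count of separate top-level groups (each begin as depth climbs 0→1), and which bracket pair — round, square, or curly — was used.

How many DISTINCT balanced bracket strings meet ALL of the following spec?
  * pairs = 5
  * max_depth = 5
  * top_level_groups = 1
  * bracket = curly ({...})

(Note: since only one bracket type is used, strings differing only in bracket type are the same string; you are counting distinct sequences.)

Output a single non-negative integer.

Answer: 1

Derivation:
Spec: pairs=5 depth=5 groups=1
Count(depth <= 5) = 14
Count(depth <= 4) = 13
Count(depth == 5) = 14 - 13 = 1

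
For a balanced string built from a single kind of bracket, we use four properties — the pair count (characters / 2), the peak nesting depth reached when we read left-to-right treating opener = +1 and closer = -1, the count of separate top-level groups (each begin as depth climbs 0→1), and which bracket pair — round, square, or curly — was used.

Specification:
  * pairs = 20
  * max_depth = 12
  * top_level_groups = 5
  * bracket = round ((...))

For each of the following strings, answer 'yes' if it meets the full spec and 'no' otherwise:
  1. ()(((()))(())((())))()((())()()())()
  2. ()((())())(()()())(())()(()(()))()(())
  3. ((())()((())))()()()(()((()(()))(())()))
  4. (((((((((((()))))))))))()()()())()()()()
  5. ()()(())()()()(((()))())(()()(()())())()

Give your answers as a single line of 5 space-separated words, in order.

Answer: no no no yes no

Derivation:
String 1 '()(((()))(())((())))()((())()()())()': depth seq [1 0 1 2 3 4 3 2 1 2 3 2 1 2 3 4 3 2 1 0 1 0 1 2 3 2 1 2 1 2 1 2 1 0 1 0]
  -> pairs=18 depth=4 groups=5 -> no
String 2 '()((())())(()()())(())()(()(()))()(())': depth seq [1 0 1 2 3 2 1 2 1 0 1 2 1 2 1 2 1 0 1 2 1 0 1 0 1 2 1 2 3 2 1 0 1 0 1 2 1 0]
  -> pairs=19 depth=3 groups=8 -> no
String 3 '((())()((())))()()()(()((()(()))(())()))': depth seq [1 2 3 2 1 2 1 2 3 4 3 2 1 0 1 0 1 0 1 0 1 2 1 2 3 4 3 4 5 4 3 2 3 4 3 2 3 2 1 0]
  -> pairs=20 depth=5 groups=5 -> no
String 4 '(((((((((((()))))))))))()()()())()()()()': depth seq [1 2 3 4 5 6 7 8 9 10 11 12 11 10 9 8 7 6 5 4 3 2 1 2 1 2 1 2 1 2 1 0 1 0 1 0 1 0 1 0]
  -> pairs=20 depth=12 groups=5 -> yes
String 5 '()()(())()()()(((()))())(()()(()())())()': depth seq [1 0 1 0 1 2 1 0 1 0 1 0 1 0 1 2 3 4 3 2 1 2 1 0 1 2 1 2 1 2 3 2 3 2 1 2 1 0 1 0]
  -> pairs=20 depth=4 groups=9 -> no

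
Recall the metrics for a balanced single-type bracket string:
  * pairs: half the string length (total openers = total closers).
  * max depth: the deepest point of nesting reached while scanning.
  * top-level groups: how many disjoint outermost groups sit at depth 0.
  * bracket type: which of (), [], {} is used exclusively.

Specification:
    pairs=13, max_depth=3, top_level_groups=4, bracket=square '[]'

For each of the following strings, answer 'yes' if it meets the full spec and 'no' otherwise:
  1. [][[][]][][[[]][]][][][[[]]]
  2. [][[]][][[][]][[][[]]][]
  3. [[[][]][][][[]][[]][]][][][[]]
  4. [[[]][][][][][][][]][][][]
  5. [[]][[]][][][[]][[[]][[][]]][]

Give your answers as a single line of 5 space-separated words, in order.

Answer: no no no yes no

Derivation:
String 1 '[][[][]][][[[]][]][][][[[]]]': depth seq [1 0 1 2 1 2 1 0 1 0 1 2 3 2 1 2 1 0 1 0 1 0 1 2 3 2 1 0]
  -> pairs=14 depth=3 groups=7 -> no
String 2 '[][[]][][[][]][[][[]]][]': depth seq [1 0 1 2 1 0 1 0 1 2 1 2 1 0 1 2 1 2 3 2 1 0 1 0]
  -> pairs=12 depth=3 groups=6 -> no
String 3 '[[[][]][][][[]][[]][]][][][[]]': depth seq [1 2 3 2 3 2 1 2 1 2 1 2 3 2 1 2 3 2 1 2 1 0 1 0 1 0 1 2 1 0]
  -> pairs=15 depth=3 groups=4 -> no
String 4 '[[[]][][][][][][][]][][][]': depth seq [1 2 3 2 1 2 1 2 1 2 1 2 1 2 1 2 1 2 1 0 1 0 1 0 1 0]
  -> pairs=13 depth=3 groups=4 -> yes
String 5 '[[]][[]][][][[]][[[]][[][]]][]': depth seq [1 2 1 0 1 2 1 0 1 0 1 0 1 2 1 0 1 2 3 2 1 2 3 2 3 2 1 0 1 0]
  -> pairs=15 depth=3 groups=7 -> no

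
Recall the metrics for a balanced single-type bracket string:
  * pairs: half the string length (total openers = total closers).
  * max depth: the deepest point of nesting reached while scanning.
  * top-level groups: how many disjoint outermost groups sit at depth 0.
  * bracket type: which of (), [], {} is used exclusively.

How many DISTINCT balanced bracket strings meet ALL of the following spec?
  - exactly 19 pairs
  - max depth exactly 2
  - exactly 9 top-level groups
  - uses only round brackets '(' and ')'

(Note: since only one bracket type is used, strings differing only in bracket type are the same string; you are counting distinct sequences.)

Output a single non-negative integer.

Answer: 43758

Derivation:
Spec: pairs=19 depth=2 groups=9
Count(depth <= 2) = 43758
Count(depth <= 1) = 0
Count(depth == 2) = 43758 - 0 = 43758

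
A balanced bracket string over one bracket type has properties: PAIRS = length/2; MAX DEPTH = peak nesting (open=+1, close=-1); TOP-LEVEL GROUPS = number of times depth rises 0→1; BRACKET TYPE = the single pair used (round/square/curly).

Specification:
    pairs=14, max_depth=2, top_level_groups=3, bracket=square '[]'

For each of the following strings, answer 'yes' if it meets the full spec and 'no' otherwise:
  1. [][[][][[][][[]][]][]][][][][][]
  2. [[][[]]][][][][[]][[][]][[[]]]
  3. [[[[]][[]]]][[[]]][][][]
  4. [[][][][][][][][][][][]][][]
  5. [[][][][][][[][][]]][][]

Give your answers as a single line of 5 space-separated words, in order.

String 1 '[][[][][[][][[]][]][]][][][][][]': depth seq [1 0 1 2 1 2 1 2 3 2 3 2 3 4 3 2 3 2 1 2 1 0 1 0 1 0 1 0 1 0 1 0]
  -> pairs=16 depth=4 groups=7 -> no
String 2 '[[][[]]][][][][[]][[][]][[[]]]': depth seq [1 2 1 2 3 2 1 0 1 0 1 0 1 0 1 2 1 0 1 2 1 2 1 0 1 2 3 2 1 0]
  -> pairs=15 depth=3 groups=7 -> no
String 3 '[[[[]][[]]]][[[]]][][][]': depth seq [1 2 3 4 3 2 3 4 3 2 1 0 1 2 3 2 1 0 1 0 1 0 1 0]
  -> pairs=12 depth=4 groups=5 -> no
String 4 '[[][][][][][][][][][][]][][]': depth seq [1 2 1 2 1 2 1 2 1 2 1 2 1 2 1 2 1 2 1 2 1 2 1 0 1 0 1 0]
  -> pairs=14 depth=2 groups=3 -> yes
String 5 '[[][][][][][[][][]]][][]': depth seq [1 2 1 2 1 2 1 2 1 2 1 2 3 2 3 2 3 2 1 0 1 0 1 0]
  -> pairs=12 depth=3 groups=3 -> no

Answer: no no no yes no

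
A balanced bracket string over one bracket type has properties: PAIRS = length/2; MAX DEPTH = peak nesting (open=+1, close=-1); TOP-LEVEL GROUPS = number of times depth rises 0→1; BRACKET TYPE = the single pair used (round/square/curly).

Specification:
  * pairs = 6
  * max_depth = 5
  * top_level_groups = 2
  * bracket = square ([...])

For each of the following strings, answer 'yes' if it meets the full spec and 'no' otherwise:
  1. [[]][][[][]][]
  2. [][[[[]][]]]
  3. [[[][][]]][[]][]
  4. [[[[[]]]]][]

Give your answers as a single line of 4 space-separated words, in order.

Answer: no no no yes

Derivation:
String 1 '[[]][][[][]][]': depth seq [1 2 1 0 1 0 1 2 1 2 1 0 1 0]
  -> pairs=7 depth=2 groups=4 -> no
String 2 '[][[[[]][]]]': depth seq [1 0 1 2 3 4 3 2 3 2 1 0]
  -> pairs=6 depth=4 groups=2 -> no
String 3 '[[[][][]]][[]][]': depth seq [1 2 3 2 3 2 3 2 1 0 1 2 1 0 1 0]
  -> pairs=8 depth=3 groups=3 -> no
String 4 '[[[[[]]]]][]': depth seq [1 2 3 4 5 4 3 2 1 0 1 0]
  -> pairs=6 depth=5 groups=2 -> yes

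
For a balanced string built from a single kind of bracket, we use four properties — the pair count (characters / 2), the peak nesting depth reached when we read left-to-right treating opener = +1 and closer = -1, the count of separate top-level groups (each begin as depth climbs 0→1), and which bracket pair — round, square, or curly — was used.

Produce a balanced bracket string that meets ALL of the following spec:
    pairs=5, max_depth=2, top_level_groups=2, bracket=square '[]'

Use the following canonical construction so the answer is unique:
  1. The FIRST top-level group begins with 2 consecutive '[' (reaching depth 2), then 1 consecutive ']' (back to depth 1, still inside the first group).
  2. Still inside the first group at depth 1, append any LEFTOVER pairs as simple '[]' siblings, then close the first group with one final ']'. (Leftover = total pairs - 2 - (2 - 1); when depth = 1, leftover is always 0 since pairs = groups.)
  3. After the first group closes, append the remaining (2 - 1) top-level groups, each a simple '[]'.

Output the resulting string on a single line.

Answer: [[][][]][]

Derivation:
Spec: pairs=5 depth=2 groups=2
Leftover pairs = 5 - 2 - (2-1) = 2
First group: deep chain of depth 2 + 2 sibling pairs
Remaining 1 groups: simple '[]' each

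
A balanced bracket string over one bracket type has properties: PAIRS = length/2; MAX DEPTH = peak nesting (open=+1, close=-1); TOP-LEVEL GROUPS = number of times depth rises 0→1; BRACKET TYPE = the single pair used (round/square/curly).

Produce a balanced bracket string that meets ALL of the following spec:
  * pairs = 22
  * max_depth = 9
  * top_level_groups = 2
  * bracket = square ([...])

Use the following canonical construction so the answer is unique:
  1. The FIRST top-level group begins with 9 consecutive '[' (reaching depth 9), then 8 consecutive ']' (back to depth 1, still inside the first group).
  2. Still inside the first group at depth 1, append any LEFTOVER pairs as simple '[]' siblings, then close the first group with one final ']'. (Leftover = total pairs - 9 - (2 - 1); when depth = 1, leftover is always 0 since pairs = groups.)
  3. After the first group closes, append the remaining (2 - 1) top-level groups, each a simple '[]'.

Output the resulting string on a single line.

Answer: [[[[[[[[[]]]]]]]][][][][][][][][][][][][]][]

Derivation:
Spec: pairs=22 depth=9 groups=2
Leftover pairs = 22 - 9 - (2-1) = 12
First group: deep chain of depth 9 + 12 sibling pairs
Remaining 1 groups: simple '[]' each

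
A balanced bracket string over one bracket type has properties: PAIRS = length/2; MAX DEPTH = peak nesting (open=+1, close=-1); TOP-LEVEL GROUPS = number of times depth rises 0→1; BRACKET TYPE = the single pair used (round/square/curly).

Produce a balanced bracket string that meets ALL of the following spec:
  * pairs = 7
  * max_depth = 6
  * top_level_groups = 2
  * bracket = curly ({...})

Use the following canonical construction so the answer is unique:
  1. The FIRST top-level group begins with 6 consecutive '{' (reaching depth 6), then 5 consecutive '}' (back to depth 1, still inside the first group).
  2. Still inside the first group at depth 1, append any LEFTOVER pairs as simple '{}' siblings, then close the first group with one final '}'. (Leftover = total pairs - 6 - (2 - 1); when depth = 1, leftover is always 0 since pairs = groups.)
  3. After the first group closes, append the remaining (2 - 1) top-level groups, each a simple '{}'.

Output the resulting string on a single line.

Answer: {{{{{{}}}}}}{}

Derivation:
Spec: pairs=7 depth=6 groups=2
Leftover pairs = 7 - 6 - (2-1) = 0
First group: deep chain of depth 6 + 0 sibling pairs
Remaining 1 groups: simple '{}' each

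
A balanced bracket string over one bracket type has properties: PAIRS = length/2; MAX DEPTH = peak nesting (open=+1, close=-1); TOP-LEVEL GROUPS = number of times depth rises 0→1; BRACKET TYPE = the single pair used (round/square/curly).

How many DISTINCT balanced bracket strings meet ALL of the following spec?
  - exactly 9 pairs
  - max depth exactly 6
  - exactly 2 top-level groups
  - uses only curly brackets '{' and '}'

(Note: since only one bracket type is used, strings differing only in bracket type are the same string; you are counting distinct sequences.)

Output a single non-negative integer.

Spec: pairs=9 depth=6 groups=2
Count(depth <= 6) = 1404
Count(depth <= 5) = 1278
Count(depth == 6) = 1404 - 1278 = 126

Answer: 126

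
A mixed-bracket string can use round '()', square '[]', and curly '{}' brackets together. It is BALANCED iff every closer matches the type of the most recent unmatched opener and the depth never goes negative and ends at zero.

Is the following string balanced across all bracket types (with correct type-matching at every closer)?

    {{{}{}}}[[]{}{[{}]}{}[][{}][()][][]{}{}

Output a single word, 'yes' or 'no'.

pos 0: push '{'; stack = {
pos 1: push '{'; stack = {{
pos 2: push '{'; stack = {{{
pos 3: '}' matches '{'; pop; stack = {{
pos 4: push '{'; stack = {{{
pos 5: '}' matches '{'; pop; stack = {{
pos 6: '}' matches '{'; pop; stack = {
pos 7: '}' matches '{'; pop; stack = (empty)
pos 8: push '['; stack = [
pos 9: push '['; stack = [[
pos 10: ']' matches '['; pop; stack = [
pos 11: push '{'; stack = [{
pos 12: '}' matches '{'; pop; stack = [
pos 13: push '{'; stack = [{
pos 14: push '['; stack = [{[
pos 15: push '{'; stack = [{[{
pos 16: '}' matches '{'; pop; stack = [{[
pos 17: ']' matches '['; pop; stack = [{
pos 18: '}' matches '{'; pop; stack = [
pos 19: push '{'; stack = [{
pos 20: '}' matches '{'; pop; stack = [
pos 21: push '['; stack = [[
pos 22: ']' matches '['; pop; stack = [
pos 23: push '['; stack = [[
pos 24: push '{'; stack = [[{
pos 25: '}' matches '{'; pop; stack = [[
pos 26: ']' matches '['; pop; stack = [
pos 27: push '['; stack = [[
pos 28: push '('; stack = [[(
pos 29: ')' matches '('; pop; stack = [[
pos 30: ']' matches '['; pop; stack = [
pos 31: push '['; stack = [[
pos 32: ']' matches '['; pop; stack = [
pos 33: push '['; stack = [[
pos 34: ']' matches '['; pop; stack = [
pos 35: push '{'; stack = [{
pos 36: '}' matches '{'; pop; stack = [
pos 37: push '{'; stack = [{
pos 38: '}' matches '{'; pop; stack = [
end: stack still non-empty ([) → INVALID
Verdict: unclosed openers at end: [ → no

Answer: no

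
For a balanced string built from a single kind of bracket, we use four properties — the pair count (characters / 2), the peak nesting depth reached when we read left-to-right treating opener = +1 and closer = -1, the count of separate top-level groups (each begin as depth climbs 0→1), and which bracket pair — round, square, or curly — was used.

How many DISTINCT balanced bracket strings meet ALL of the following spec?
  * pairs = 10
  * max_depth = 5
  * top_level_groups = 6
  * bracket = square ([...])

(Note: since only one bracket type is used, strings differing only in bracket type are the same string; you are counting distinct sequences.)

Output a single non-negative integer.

Spec: pairs=10 depth=5 groups=6
Count(depth <= 5) = 429
Count(depth <= 4) = 423
Count(depth == 5) = 429 - 423 = 6

Answer: 6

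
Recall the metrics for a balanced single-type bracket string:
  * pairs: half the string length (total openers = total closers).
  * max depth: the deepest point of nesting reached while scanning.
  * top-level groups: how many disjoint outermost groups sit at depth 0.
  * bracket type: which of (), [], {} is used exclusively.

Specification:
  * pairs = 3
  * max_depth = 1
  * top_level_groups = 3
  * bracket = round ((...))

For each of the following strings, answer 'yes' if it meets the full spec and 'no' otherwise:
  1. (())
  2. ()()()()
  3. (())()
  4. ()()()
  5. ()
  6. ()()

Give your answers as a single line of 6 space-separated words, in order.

String 1 '(())': depth seq [1 2 1 0]
  -> pairs=2 depth=2 groups=1 -> no
String 2 '()()()()': depth seq [1 0 1 0 1 0 1 0]
  -> pairs=4 depth=1 groups=4 -> no
String 3 '(())()': depth seq [1 2 1 0 1 0]
  -> pairs=3 depth=2 groups=2 -> no
String 4 '()()()': depth seq [1 0 1 0 1 0]
  -> pairs=3 depth=1 groups=3 -> yes
String 5 '()': depth seq [1 0]
  -> pairs=1 depth=1 groups=1 -> no
String 6 '()()': depth seq [1 0 1 0]
  -> pairs=2 depth=1 groups=2 -> no

Answer: no no no yes no no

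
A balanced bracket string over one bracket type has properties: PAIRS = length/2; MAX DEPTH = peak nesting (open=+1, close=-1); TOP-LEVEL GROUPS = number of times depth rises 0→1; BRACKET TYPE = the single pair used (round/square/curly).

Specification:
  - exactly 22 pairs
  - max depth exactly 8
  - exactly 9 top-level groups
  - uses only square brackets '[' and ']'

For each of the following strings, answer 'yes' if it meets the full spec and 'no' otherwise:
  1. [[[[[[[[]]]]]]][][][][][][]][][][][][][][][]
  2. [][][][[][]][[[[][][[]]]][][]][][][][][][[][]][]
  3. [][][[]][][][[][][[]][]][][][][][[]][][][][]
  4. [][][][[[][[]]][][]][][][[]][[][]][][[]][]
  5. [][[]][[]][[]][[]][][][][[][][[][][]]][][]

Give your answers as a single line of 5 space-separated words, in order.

String 1 '[[[[[[[[]]]]]]][][][][][][]][][][][][][][][]': depth seq [1 2 3 4 5 6 7 8 7 6 5 4 3 2 1 2 1 2 1 2 1 2 1 2 1 2 1 0 1 0 1 0 1 0 1 0 1 0 1 0 1 0 1 0]
  -> pairs=22 depth=8 groups=9 -> yes
String 2 '[][][][[][]][[[[][][[]]]][][]][][][][][][[][]][]': depth seq [1 0 1 0 1 0 1 2 1 2 1 0 1 2 3 4 3 4 3 4 5 4 3 2 1 2 1 2 1 0 1 0 1 0 1 0 1 0 1 0 1 2 1 2 1 0 1 0]
  -> pairs=24 depth=5 groups=12 -> no
String 3 '[][][[]][][][[][][[]][]][][][][][[]][][][][]': depth seq [1 0 1 0 1 2 1 0 1 0 1 0 1 2 1 2 1 2 3 2 1 2 1 0 1 0 1 0 1 0 1 0 1 2 1 0 1 0 1 0 1 0 1 0]
  -> pairs=22 depth=3 groups=15 -> no
String 4 '[][][][[[][[]]][][]][][][[]][[][]][][[]][]': depth seq [1 0 1 0 1 0 1 2 3 2 3 4 3 2 1 2 1 2 1 0 1 0 1 0 1 2 1 0 1 2 1 2 1 0 1 0 1 2 1 0 1 0]
  -> pairs=21 depth=4 groups=11 -> no
String 5 '[][[]][[]][[]][[]][][][][[][][[][][]]][][]': depth seq [1 0 1 2 1 0 1 2 1 0 1 2 1 0 1 2 1 0 1 0 1 0 1 0 1 2 1 2 1 2 3 2 3 2 3 2 1 0 1 0 1 0]
  -> pairs=21 depth=3 groups=11 -> no

Answer: yes no no no no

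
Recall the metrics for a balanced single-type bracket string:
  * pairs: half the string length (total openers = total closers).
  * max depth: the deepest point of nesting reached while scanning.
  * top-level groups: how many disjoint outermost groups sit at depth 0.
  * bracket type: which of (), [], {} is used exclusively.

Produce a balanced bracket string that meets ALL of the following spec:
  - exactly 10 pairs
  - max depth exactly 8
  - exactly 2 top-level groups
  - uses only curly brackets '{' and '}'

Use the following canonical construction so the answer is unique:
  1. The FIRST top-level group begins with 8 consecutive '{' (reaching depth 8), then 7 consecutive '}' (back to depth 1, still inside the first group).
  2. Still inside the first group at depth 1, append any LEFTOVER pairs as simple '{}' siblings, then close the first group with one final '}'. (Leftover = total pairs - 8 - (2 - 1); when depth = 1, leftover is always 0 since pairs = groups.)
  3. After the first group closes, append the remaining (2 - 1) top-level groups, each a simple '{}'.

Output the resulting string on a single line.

Spec: pairs=10 depth=8 groups=2
Leftover pairs = 10 - 8 - (2-1) = 1
First group: deep chain of depth 8 + 1 sibling pairs
Remaining 1 groups: simple '{}' each

Answer: {{{{{{{{}}}}}}}{}}{}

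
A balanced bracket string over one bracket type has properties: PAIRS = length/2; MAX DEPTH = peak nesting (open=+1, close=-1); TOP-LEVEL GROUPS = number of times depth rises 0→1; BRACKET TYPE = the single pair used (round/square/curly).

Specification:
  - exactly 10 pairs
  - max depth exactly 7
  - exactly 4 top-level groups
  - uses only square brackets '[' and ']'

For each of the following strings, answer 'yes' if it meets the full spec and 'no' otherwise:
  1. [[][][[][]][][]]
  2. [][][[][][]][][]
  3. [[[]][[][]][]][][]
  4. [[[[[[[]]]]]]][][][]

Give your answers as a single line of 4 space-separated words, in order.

String 1 '[[][][[][]][][]]': depth seq [1 2 1 2 1 2 3 2 3 2 1 2 1 2 1 0]
  -> pairs=8 depth=3 groups=1 -> no
String 2 '[][][[][][]][][]': depth seq [1 0 1 0 1 2 1 2 1 2 1 0 1 0 1 0]
  -> pairs=8 depth=2 groups=5 -> no
String 3 '[[[]][[][]][]][][]': depth seq [1 2 3 2 1 2 3 2 3 2 1 2 1 0 1 0 1 0]
  -> pairs=9 depth=3 groups=3 -> no
String 4 '[[[[[[[]]]]]]][][][]': depth seq [1 2 3 4 5 6 7 6 5 4 3 2 1 0 1 0 1 0 1 0]
  -> pairs=10 depth=7 groups=4 -> yes

Answer: no no no yes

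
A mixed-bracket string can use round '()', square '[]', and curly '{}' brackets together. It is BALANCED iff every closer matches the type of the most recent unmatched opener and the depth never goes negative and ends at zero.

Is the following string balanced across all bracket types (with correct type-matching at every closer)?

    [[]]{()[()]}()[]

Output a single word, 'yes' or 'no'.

pos 0: push '['; stack = [
pos 1: push '['; stack = [[
pos 2: ']' matches '['; pop; stack = [
pos 3: ']' matches '['; pop; stack = (empty)
pos 4: push '{'; stack = {
pos 5: push '('; stack = {(
pos 6: ')' matches '('; pop; stack = {
pos 7: push '['; stack = {[
pos 8: push '('; stack = {[(
pos 9: ')' matches '('; pop; stack = {[
pos 10: ']' matches '['; pop; stack = {
pos 11: '}' matches '{'; pop; stack = (empty)
pos 12: push '('; stack = (
pos 13: ')' matches '('; pop; stack = (empty)
pos 14: push '['; stack = [
pos 15: ']' matches '['; pop; stack = (empty)
end: stack empty → VALID
Verdict: properly nested → yes

Answer: yes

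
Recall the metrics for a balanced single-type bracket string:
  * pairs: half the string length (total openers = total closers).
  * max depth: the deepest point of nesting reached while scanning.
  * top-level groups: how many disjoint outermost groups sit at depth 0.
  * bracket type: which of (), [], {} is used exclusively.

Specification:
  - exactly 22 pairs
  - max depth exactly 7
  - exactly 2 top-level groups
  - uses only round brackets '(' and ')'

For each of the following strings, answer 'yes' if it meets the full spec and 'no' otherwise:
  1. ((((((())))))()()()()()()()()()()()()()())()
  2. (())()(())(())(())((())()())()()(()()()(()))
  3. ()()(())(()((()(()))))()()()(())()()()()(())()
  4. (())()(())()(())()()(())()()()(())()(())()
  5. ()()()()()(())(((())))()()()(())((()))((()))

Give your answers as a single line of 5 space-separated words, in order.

Answer: yes no no no no

Derivation:
String 1 '((((((())))))()()()()()()()()()()()()()())()': depth seq [1 2 3 4 5 6 7 6 5 4 3 2 1 2 1 2 1 2 1 2 1 2 1 2 1 2 1 2 1 2 1 2 1 2 1 2 1 2 1 2 1 0 1 0]
  -> pairs=22 depth=7 groups=2 -> yes
String 2 '(())()(())(())(())((())()())()()(()()()(()))': depth seq [1 2 1 0 1 0 1 2 1 0 1 2 1 0 1 2 1 0 1 2 3 2 1 2 1 2 1 0 1 0 1 0 1 2 1 2 1 2 1 2 3 2 1 0]
  -> pairs=22 depth=3 groups=9 -> no
String 3 '()()(())(()((()(()))))()()()(())()()()()(())()': depth seq [1 0 1 0 1 2 1 0 1 2 1 2 3 4 3 4 5 4 3 2 1 0 1 0 1 0 1 0 1 2 1 0 1 0 1 0 1 0 1 0 1 2 1 0 1 0]
  -> pairs=23 depth=5 groups=14 -> no
String 4 '(())()(())()(())()()(())()()()(())()(())()': depth seq [1 2 1 0 1 0 1 2 1 0 1 0 1 2 1 0 1 0 1 0 1 2 1 0 1 0 1 0 1 0 1 2 1 0 1 0 1 2 1 0 1 0]
  -> pairs=21 depth=2 groups=15 -> no
String 5 '()()()()()(())(((())))()()()(())((()))((()))': depth seq [1 0 1 0 1 0 1 0 1 0 1 2 1 0 1 2 3 4 3 2 1 0 1 0 1 0 1 0 1 2 1 0 1 2 3 2 1 0 1 2 3 2 1 0]
  -> pairs=22 depth=4 groups=13 -> no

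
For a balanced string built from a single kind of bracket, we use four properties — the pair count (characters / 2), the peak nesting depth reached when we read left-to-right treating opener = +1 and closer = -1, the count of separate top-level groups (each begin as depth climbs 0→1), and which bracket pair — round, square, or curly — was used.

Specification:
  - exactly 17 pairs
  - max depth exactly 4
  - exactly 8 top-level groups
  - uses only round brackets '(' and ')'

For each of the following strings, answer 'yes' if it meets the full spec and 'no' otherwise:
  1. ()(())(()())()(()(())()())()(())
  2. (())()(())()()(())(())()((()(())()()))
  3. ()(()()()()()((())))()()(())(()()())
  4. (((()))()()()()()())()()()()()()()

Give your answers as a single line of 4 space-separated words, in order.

String 1 '()(())(()())()(()(())()())()(())': depth seq [1 0 1 2 1 0 1 2 1 2 1 0 1 0 1 2 1 2 3 2 1 2 1 2 1 0 1 0 1 2 1 0]
  -> pairs=16 depth=3 groups=7 -> no
String 2 '(())()(())()()(())(())()((()(())()()))': depth seq [1 2 1 0 1 0 1 2 1 0 1 0 1 0 1 2 1 0 1 2 1 0 1 0 1 2 3 2 3 4 3 2 3 2 3 2 1 0]
  -> pairs=19 depth=4 groups=9 -> no
String 3 '()(()()()()()((())))()()(())(()()())': depth seq [1 0 1 2 1 2 1 2 1 2 1 2 1 2 3 4 3 2 1 0 1 0 1 0 1 2 1 0 1 2 1 2 1 2 1 0]
  -> pairs=18 depth=4 groups=6 -> no
String 4 '(((()))()()()()()())()()()()()()()': depth seq [1 2 3 4 3 2 1 2 1 2 1 2 1 2 1 2 1 2 1 0 1 0 1 0 1 0 1 0 1 0 1 0 1 0]
  -> pairs=17 depth=4 groups=8 -> yes

Answer: no no no yes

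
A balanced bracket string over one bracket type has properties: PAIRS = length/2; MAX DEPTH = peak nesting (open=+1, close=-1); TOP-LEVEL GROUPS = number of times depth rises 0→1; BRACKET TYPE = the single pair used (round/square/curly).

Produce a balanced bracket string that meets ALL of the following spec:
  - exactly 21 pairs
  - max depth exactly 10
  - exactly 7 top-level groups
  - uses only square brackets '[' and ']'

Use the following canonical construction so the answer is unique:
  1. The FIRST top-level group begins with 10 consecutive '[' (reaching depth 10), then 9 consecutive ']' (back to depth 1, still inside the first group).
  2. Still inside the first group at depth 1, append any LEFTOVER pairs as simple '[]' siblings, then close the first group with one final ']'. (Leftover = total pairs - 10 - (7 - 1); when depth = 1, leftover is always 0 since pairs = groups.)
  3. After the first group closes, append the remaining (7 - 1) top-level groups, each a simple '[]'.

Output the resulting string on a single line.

Answer: [[[[[[[[[[]]]]]]]]][][][][][]][][][][][][]

Derivation:
Spec: pairs=21 depth=10 groups=7
Leftover pairs = 21 - 10 - (7-1) = 5
First group: deep chain of depth 10 + 5 sibling pairs
Remaining 6 groups: simple '[]' each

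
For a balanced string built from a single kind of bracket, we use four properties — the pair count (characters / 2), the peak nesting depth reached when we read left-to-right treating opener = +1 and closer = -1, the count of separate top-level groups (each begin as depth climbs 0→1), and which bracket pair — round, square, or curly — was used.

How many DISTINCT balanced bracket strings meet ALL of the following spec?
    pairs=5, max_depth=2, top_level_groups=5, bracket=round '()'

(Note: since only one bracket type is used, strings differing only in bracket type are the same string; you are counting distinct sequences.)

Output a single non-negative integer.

Spec: pairs=5 depth=2 groups=5
Count(depth <= 2) = 1
Count(depth <= 1) = 1
Count(depth == 2) = 1 - 1 = 0

Answer: 0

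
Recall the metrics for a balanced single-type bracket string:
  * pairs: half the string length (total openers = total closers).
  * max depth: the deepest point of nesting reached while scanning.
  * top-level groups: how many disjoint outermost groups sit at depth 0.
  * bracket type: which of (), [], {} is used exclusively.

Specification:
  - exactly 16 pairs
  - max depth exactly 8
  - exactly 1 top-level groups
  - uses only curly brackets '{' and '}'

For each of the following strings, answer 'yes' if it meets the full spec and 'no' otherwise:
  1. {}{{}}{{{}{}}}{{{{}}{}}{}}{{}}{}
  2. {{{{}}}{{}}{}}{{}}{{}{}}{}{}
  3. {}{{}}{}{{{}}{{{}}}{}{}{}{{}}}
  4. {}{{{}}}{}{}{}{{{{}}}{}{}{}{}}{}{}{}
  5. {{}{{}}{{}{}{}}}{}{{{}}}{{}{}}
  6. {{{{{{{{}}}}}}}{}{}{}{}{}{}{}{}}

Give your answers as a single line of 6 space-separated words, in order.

Answer: no no no no no yes

Derivation:
String 1 '{}{{}}{{{}{}}}{{{{}}{}}{}}{{}}{}': depth seq [1 0 1 2 1 0 1 2 3 2 3 2 1 0 1 2 3 4 3 2 3 2 1 2 1 0 1 2 1 0 1 0]
  -> pairs=16 depth=4 groups=6 -> no
String 2 '{{{{}}}{{}}{}}{{}}{{}{}}{}{}': depth seq [1 2 3 4 3 2 1 2 3 2 1 2 1 0 1 2 1 0 1 2 1 2 1 0 1 0 1 0]
  -> pairs=14 depth=4 groups=5 -> no
String 3 '{}{{}}{}{{{}}{{{}}}{}{}{}{{}}}': depth seq [1 0 1 2 1 0 1 0 1 2 3 2 1 2 3 4 3 2 1 2 1 2 1 2 1 2 3 2 1 0]
  -> pairs=15 depth=4 groups=4 -> no
String 4 '{}{{{}}}{}{}{}{{{{}}}{}{}{}{}}{}{}{}': depth seq [1 0 1 2 3 2 1 0 1 0 1 0 1 0 1 2 3 4 3 2 1 2 1 2 1 2 1 2 1 0 1 0 1 0 1 0]
  -> pairs=18 depth=4 groups=9 -> no
String 5 '{{}{{}}{{}{}{}}}{}{{{}}}{{}{}}': depth seq [1 2 1 2 3 2 1 2 3 2 3 2 3 2 1 0 1 0 1 2 3 2 1 0 1 2 1 2 1 0]
  -> pairs=15 depth=3 groups=4 -> no
String 6 '{{{{{{{{}}}}}}}{}{}{}{}{}{}{}{}}': depth seq [1 2 3 4 5 6 7 8 7 6 5 4 3 2 1 2 1 2 1 2 1 2 1 2 1 2 1 2 1 2 1 0]
  -> pairs=16 depth=8 groups=1 -> yes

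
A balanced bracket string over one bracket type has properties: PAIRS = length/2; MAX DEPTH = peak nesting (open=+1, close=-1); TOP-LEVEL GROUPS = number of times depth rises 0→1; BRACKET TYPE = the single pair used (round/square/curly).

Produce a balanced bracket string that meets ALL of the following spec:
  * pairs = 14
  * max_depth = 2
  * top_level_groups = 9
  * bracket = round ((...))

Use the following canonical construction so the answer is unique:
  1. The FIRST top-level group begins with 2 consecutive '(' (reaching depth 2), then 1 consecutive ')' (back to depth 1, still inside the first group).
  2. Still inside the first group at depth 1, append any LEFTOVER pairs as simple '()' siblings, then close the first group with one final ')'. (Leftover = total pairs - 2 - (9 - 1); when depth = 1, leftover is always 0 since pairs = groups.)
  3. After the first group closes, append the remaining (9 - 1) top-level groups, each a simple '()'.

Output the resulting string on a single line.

Spec: pairs=14 depth=2 groups=9
Leftover pairs = 14 - 2 - (9-1) = 4
First group: deep chain of depth 2 + 4 sibling pairs
Remaining 8 groups: simple '()' each

Answer: (()()()()())()()()()()()()()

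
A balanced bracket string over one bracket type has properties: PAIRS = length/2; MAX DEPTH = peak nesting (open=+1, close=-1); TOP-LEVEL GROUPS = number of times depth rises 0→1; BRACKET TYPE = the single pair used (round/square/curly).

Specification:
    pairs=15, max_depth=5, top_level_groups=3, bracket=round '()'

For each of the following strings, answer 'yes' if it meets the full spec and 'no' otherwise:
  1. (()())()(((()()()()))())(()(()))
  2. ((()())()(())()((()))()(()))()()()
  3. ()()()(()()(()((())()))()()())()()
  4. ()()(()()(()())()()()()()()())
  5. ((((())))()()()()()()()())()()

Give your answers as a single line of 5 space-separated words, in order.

String 1 '(()())()(((()()()()))())(()(()))': depth seq [1 2 1 2 1 0 1 0 1 2 3 4 3 4 3 4 3 4 3 2 1 2 1 0 1 2 1 2 3 2 1 0]
  -> pairs=16 depth=4 groups=4 -> no
String 2 '((()())()(())()((()))()(()))()()()': depth seq [1 2 3 2 3 2 1 2 1 2 3 2 1 2 1 2 3 4 3 2 1 2 1 2 3 2 1 0 1 0 1 0 1 0]
  -> pairs=17 depth=4 groups=4 -> no
String 3 '()()()(()()(()((())()))()()())()()': depth seq [1 0 1 0 1 0 1 2 1 2 1 2 3 2 3 4 5 4 3 4 3 2 1 2 1 2 1 2 1 0 1 0 1 0]
  -> pairs=17 depth=5 groups=6 -> no
String 4 '()()(()()(()())()()()()()()())': depth seq [1 0 1 0 1 2 1 2 1 2 3 2 3 2 1 2 1 2 1 2 1 2 1 2 1 2 1 2 1 0]
  -> pairs=15 depth=3 groups=3 -> no
String 5 '((((())))()()()()()()()())()()': depth seq [1 2 3 4 5 4 3 2 1 2 1 2 1 2 1 2 1 2 1 2 1 2 1 2 1 0 1 0 1 0]
  -> pairs=15 depth=5 groups=3 -> yes

Answer: no no no no yes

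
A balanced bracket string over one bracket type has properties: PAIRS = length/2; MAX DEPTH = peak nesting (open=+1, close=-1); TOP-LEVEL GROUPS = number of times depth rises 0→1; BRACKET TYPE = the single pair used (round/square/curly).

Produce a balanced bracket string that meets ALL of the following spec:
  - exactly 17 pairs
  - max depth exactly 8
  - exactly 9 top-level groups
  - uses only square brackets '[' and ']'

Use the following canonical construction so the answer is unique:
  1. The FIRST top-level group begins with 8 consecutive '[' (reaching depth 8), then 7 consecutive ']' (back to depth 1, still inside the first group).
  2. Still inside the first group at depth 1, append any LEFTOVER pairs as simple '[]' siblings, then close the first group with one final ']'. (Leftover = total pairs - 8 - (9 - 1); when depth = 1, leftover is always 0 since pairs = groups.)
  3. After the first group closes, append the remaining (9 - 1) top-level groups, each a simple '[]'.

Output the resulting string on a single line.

Answer: [[[[[[[[]]]]]]][]][][][][][][][][]

Derivation:
Spec: pairs=17 depth=8 groups=9
Leftover pairs = 17 - 8 - (9-1) = 1
First group: deep chain of depth 8 + 1 sibling pairs
Remaining 8 groups: simple '[]' each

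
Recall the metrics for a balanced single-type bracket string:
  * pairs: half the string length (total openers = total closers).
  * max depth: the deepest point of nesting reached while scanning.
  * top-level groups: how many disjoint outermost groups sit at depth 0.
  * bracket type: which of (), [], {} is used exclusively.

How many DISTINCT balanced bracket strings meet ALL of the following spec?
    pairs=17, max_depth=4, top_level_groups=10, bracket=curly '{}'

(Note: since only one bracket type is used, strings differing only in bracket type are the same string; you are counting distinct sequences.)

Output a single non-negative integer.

Spec: pairs=17 depth=4 groups=10
Count(depth <= 4) = 131330
Count(depth <= 3) = 89440
Count(depth == 4) = 131330 - 89440 = 41890

Answer: 41890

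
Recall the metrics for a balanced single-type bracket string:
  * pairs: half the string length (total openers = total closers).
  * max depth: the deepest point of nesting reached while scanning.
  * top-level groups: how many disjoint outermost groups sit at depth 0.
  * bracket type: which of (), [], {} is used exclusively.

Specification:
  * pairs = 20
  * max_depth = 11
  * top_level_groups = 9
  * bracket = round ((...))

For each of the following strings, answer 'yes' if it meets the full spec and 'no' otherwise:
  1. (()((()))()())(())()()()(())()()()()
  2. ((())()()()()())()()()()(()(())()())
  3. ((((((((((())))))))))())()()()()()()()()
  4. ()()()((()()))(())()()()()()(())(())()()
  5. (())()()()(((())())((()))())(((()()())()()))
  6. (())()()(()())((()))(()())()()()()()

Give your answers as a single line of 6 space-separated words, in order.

String 1 '(()((()))()())(())()()()(())()()()()': depth seq [1 2 1 2 3 4 3 2 1 2 1 2 1 0 1 2 1 0 1 0 1 0 1 0 1 2 1 0 1 0 1 0 1 0 1 0]
  -> pairs=18 depth=4 groups=10 -> no
String 2 '((())()()()()())()()()()(()(())()())': depth seq [1 2 3 2 1 2 1 2 1 2 1 2 1 2 1 0 1 0 1 0 1 0 1 0 1 2 1 2 3 2 1 2 1 2 1 0]
  -> pairs=18 depth=3 groups=6 -> no
String 3 '((((((((((())))))))))())()()()()()()()()': depth seq [1 2 3 4 5 6 7 8 9 10 11 10 9 8 7 6 5 4 3 2 1 2 1 0 1 0 1 0 1 0 1 0 1 0 1 0 1 0 1 0]
  -> pairs=20 depth=11 groups=9 -> yes
String 4 '()()()((()()))(())()()()()()(())(())()()': depth seq [1 0 1 0 1 0 1 2 3 2 3 2 1 0 1 2 1 0 1 0 1 0 1 0 1 0 1 0 1 2 1 0 1 2 1 0 1 0 1 0]
  -> pairs=20 depth=3 groups=14 -> no
String 5 '(())()()()(((())())((()))())(((()()())()()))': depth seq [1 2 1 0 1 0 1 0 1 0 1 2 3 4 3 2 3 2 1 2 3 4 3 2 1 2 1 0 1 2 3 4 3 4 3 4 3 2 3 2 3 2 1 0]
  -> pairs=22 depth=4 groups=6 -> no
String 6 '(())()()(()())((()))(()())()()()()()': depth seq [1 2 1 0 1 0 1 0 1 2 1 2 1 0 1 2 3 2 1 0 1 2 1 2 1 0 1 0 1 0 1 0 1 0 1 0]
  -> pairs=18 depth=3 groups=11 -> no

Answer: no no yes no no no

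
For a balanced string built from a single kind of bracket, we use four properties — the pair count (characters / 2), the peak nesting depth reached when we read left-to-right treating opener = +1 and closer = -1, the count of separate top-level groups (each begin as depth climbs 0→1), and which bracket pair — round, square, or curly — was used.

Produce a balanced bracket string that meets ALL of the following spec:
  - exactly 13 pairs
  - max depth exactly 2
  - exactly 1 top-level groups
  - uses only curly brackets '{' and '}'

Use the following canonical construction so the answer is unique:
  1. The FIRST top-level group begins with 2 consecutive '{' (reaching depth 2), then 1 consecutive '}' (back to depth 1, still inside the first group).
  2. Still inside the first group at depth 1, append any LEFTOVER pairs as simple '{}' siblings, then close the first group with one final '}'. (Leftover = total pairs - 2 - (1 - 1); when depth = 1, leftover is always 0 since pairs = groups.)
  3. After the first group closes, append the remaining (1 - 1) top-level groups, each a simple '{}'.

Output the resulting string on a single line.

Spec: pairs=13 depth=2 groups=1
Leftover pairs = 13 - 2 - (1-1) = 11
First group: deep chain of depth 2 + 11 sibling pairs
Remaining 0 groups: simple '{}' each

Answer: {{}{}{}{}{}{}{}{}{}{}{}{}}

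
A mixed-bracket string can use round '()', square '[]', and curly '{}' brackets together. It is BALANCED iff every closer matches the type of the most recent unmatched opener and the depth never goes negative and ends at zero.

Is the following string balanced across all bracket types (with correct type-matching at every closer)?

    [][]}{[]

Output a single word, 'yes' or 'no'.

pos 0: push '['; stack = [
pos 1: ']' matches '['; pop; stack = (empty)
pos 2: push '['; stack = [
pos 3: ']' matches '['; pop; stack = (empty)
pos 4: saw closer '}' but stack is empty → INVALID
Verdict: unmatched closer '}' at position 4 → no

Answer: no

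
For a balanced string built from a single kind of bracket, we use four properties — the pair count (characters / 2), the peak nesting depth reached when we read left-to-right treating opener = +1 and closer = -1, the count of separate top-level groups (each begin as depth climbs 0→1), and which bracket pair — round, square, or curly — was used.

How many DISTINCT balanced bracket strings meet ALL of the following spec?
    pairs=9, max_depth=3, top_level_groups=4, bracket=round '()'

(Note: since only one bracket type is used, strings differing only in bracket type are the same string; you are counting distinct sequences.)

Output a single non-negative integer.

Answer: 304

Derivation:
Spec: pairs=9 depth=3 groups=4
Count(depth <= 3) = 360
Count(depth <= 2) = 56
Count(depth == 3) = 360 - 56 = 304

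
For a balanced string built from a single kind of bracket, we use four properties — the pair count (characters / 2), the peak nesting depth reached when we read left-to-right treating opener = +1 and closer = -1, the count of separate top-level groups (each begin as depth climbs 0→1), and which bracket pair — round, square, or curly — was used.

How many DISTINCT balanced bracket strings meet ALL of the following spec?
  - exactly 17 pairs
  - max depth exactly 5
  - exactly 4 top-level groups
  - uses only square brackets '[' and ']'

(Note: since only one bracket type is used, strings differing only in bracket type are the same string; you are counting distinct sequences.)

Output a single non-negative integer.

Answer: 5116432

Derivation:
Spec: pairs=17 depth=5 groups=4
Count(depth <= 5) = 9399296
Count(depth <= 4) = 4282864
Count(depth == 5) = 9399296 - 4282864 = 5116432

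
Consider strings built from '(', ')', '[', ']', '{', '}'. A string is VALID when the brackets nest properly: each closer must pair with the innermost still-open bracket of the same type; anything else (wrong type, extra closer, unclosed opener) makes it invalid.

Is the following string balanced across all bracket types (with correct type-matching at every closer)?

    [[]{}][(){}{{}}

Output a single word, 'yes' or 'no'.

Answer: no

Derivation:
pos 0: push '['; stack = [
pos 1: push '['; stack = [[
pos 2: ']' matches '['; pop; stack = [
pos 3: push '{'; stack = [{
pos 4: '}' matches '{'; pop; stack = [
pos 5: ']' matches '['; pop; stack = (empty)
pos 6: push '['; stack = [
pos 7: push '('; stack = [(
pos 8: ')' matches '('; pop; stack = [
pos 9: push '{'; stack = [{
pos 10: '}' matches '{'; pop; stack = [
pos 11: push '{'; stack = [{
pos 12: push '{'; stack = [{{
pos 13: '}' matches '{'; pop; stack = [{
pos 14: '}' matches '{'; pop; stack = [
end: stack still non-empty ([) → INVALID
Verdict: unclosed openers at end: [ → no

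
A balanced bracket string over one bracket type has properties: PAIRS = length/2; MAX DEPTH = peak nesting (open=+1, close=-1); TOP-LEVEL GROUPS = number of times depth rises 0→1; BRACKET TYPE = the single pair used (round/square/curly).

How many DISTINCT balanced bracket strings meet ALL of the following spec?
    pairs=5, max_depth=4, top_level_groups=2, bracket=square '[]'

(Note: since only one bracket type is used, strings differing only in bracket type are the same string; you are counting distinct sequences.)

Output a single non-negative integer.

Answer: 2

Derivation:
Spec: pairs=5 depth=4 groups=2
Count(depth <= 4) = 14
Count(depth <= 3) = 12
Count(depth == 4) = 14 - 12 = 2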